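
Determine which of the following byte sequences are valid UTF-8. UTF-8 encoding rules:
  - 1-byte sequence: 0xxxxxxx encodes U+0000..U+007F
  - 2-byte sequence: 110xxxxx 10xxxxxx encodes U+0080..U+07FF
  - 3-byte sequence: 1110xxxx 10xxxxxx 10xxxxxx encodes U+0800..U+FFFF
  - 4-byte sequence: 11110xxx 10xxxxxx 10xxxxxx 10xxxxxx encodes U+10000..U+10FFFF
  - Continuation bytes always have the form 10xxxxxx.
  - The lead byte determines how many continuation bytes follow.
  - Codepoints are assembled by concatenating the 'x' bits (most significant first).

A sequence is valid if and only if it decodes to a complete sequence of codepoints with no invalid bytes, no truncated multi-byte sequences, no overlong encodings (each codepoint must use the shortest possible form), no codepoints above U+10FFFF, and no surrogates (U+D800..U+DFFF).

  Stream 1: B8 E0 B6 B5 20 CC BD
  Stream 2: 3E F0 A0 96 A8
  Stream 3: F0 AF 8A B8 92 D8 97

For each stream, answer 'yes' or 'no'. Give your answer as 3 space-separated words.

Stream 1: error at byte offset 0. INVALID
Stream 2: decodes cleanly. VALID
Stream 3: error at byte offset 4. INVALID

Answer: no yes no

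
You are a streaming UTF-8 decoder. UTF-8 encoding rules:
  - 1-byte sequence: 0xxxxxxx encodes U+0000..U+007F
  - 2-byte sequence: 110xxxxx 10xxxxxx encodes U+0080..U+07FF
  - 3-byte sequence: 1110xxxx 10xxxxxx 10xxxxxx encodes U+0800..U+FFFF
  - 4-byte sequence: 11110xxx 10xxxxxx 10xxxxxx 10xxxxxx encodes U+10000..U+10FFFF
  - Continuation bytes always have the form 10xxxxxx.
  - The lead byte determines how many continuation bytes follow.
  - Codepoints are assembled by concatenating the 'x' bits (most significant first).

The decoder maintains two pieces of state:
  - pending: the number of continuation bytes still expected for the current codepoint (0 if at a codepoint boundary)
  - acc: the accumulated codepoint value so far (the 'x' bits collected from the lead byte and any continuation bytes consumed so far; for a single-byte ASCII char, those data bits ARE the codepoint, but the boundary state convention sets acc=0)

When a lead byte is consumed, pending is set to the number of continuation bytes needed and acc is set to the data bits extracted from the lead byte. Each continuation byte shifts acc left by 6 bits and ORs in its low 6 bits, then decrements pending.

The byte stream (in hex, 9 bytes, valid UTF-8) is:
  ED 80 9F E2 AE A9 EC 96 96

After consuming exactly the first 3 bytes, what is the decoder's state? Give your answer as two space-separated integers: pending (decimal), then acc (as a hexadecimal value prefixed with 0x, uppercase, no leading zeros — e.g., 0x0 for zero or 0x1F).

Answer: 0 0xD01F

Derivation:
Byte[0]=ED: 3-byte lead. pending=2, acc=0xD
Byte[1]=80: continuation. acc=(acc<<6)|0x00=0x340, pending=1
Byte[2]=9F: continuation. acc=(acc<<6)|0x1F=0xD01F, pending=0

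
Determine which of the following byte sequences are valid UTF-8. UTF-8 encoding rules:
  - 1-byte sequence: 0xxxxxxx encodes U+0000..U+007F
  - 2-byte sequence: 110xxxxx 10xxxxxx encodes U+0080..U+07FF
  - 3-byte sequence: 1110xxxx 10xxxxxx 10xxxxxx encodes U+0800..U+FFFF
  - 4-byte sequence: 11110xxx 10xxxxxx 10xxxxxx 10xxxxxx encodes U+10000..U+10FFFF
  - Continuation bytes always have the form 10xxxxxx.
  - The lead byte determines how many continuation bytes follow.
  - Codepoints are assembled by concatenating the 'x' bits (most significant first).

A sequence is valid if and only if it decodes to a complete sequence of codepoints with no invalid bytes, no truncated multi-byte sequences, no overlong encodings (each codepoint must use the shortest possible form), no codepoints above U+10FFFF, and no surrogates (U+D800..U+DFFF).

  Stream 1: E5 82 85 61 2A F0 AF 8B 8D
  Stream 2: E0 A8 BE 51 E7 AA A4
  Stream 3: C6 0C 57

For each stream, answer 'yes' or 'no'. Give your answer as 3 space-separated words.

Answer: yes yes no

Derivation:
Stream 1: decodes cleanly. VALID
Stream 2: decodes cleanly. VALID
Stream 3: error at byte offset 1. INVALID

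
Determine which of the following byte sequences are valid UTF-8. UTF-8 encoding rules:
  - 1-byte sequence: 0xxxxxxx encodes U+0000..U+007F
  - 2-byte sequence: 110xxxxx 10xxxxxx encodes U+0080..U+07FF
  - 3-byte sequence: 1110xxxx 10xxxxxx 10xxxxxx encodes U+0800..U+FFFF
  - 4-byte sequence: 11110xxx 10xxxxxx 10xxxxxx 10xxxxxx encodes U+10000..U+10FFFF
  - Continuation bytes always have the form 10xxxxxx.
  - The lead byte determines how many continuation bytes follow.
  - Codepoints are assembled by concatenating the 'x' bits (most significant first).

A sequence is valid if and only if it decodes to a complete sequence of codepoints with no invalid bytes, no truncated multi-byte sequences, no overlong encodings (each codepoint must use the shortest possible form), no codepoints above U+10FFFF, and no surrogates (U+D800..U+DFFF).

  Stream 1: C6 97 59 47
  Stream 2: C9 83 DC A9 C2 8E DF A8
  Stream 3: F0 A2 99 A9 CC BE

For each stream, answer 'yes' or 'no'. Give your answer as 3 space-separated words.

Stream 1: decodes cleanly. VALID
Stream 2: decodes cleanly. VALID
Stream 3: decodes cleanly. VALID

Answer: yes yes yes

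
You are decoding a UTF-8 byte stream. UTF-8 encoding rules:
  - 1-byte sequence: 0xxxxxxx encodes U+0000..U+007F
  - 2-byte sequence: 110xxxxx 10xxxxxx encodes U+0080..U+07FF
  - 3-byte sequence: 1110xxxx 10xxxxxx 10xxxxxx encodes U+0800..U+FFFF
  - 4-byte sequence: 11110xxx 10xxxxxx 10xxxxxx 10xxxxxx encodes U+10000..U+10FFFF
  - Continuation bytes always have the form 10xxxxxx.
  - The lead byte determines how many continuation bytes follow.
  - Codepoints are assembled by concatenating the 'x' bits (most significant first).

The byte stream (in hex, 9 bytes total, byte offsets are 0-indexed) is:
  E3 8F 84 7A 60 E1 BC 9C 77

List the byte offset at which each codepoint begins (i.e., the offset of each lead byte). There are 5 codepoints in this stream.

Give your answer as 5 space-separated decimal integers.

Answer: 0 3 4 5 8

Derivation:
Byte[0]=E3: 3-byte lead, need 2 cont bytes. acc=0x3
Byte[1]=8F: continuation. acc=(acc<<6)|0x0F=0xCF
Byte[2]=84: continuation. acc=(acc<<6)|0x04=0x33C4
Completed: cp=U+33C4 (starts at byte 0)
Byte[3]=7A: 1-byte ASCII. cp=U+007A
Byte[4]=60: 1-byte ASCII. cp=U+0060
Byte[5]=E1: 3-byte lead, need 2 cont bytes. acc=0x1
Byte[6]=BC: continuation. acc=(acc<<6)|0x3C=0x7C
Byte[7]=9C: continuation. acc=(acc<<6)|0x1C=0x1F1C
Completed: cp=U+1F1C (starts at byte 5)
Byte[8]=77: 1-byte ASCII. cp=U+0077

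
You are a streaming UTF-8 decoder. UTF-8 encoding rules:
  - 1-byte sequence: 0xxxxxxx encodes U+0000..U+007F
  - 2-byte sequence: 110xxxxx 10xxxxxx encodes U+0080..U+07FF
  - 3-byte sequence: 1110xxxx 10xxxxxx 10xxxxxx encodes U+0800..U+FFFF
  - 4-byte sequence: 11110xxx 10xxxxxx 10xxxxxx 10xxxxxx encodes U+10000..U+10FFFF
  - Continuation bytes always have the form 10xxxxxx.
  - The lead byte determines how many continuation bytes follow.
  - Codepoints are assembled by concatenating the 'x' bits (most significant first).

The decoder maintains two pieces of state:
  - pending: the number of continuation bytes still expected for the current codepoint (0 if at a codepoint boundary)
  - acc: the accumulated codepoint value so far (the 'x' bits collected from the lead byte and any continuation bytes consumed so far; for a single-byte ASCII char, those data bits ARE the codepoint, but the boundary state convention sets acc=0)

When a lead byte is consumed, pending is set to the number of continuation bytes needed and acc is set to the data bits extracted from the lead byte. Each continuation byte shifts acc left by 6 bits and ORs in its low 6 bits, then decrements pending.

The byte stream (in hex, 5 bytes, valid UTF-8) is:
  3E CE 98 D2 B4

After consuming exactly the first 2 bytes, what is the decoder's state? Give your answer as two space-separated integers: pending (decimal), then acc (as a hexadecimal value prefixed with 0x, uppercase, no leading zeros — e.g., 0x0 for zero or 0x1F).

Answer: 1 0xE

Derivation:
Byte[0]=3E: 1-byte. pending=0, acc=0x0
Byte[1]=CE: 2-byte lead. pending=1, acc=0xE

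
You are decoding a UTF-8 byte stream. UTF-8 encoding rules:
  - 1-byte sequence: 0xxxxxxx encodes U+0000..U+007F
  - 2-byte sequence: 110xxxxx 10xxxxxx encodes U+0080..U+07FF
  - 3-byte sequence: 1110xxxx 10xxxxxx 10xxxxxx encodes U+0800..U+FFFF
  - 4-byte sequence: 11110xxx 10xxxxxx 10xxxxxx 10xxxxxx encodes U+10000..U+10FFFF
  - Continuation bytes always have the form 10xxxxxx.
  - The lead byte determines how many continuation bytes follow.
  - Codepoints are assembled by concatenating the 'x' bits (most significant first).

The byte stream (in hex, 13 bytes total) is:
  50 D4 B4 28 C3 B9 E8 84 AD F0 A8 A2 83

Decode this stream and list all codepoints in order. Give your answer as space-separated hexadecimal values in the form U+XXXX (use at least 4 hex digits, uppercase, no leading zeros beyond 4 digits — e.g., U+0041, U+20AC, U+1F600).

Byte[0]=50: 1-byte ASCII. cp=U+0050
Byte[1]=D4: 2-byte lead, need 1 cont bytes. acc=0x14
Byte[2]=B4: continuation. acc=(acc<<6)|0x34=0x534
Completed: cp=U+0534 (starts at byte 1)
Byte[3]=28: 1-byte ASCII. cp=U+0028
Byte[4]=C3: 2-byte lead, need 1 cont bytes. acc=0x3
Byte[5]=B9: continuation. acc=(acc<<6)|0x39=0xF9
Completed: cp=U+00F9 (starts at byte 4)
Byte[6]=E8: 3-byte lead, need 2 cont bytes. acc=0x8
Byte[7]=84: continuation. acc=(acc<<6)|0x04=0x204
Byte[8]=AD: continuation. acc=(acc<<6)|0x2D=0x812D
Completed: cp=U+812D (starts at byte 6)
Byte[9]=F0: 4-byte lead, need 3 cont bytes. acc=0x0
Byte[10]=A8: continuation. acc=(acc<<6)|0x28=0x28
Byte[11]=A2: continuation. acc=(acc<<6)|0x22=0xA22
Byte[12]=83: continuation. acc=(acc<<6)|0x03=0x28883
Completed: cp=U+28883 (starts at byte 9)

Answer: U+0050 U+0534 U+0028 U+00F9 U+812D U+28883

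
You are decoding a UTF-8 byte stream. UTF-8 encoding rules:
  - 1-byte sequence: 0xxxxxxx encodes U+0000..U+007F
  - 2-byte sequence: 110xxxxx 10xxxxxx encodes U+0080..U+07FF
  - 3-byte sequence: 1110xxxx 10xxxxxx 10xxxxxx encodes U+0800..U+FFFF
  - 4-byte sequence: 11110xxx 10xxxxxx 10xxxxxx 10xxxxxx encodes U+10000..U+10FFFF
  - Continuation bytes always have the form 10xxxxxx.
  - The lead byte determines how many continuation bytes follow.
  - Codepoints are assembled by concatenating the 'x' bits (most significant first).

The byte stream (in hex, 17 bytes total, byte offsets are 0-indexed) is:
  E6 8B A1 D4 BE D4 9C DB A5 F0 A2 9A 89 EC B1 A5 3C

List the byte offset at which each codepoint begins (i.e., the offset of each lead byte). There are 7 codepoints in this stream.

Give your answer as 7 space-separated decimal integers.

Byte[0]=E6: 3-byte lead, need 2 cont bytes. acc=0x6
Byte[1]=8B: continuation. acc=(acc<<6)|0x0B=0x18B
Byte[2]=A1: continuation. acc=(acc<<6)|0x21=0x62E1
Completed: cp=U+62E1 (starts at byte 0)
Byte[3]=D4: 2-byte lead, need 1 cont bytes. acc=0x14
Byte[4]=BE: continuation. acc=(acc<<6)|0x3E=0x53E
Completed: cp=U+053E (starts at byte 3)
Byte[5]=D4: 2-byte lead, need 1 cont bytes. acc=0x14
Byte[6]=9C: continuation. acc=(acc<<6)|0x1C=0x51C
Completed: cp=U+051C (starts at byte 5)
Byte[7]=DB: 2-byte lead, need 1 cont bytes. acc=0x1B
Byte[8]=A5: continuation. acc=(acc<<6)|0x25=0x6E5
Completed: cp=U+06E5 (starts at byte 7)
Byte[9]=F0: 4-byte lead, need 3 cont bytes. acc=0x0
Byte[10]=A2: continuation. acc=(acc<<6)|0x22=0x22
Byte[11]=9A: continuation. acc=(acc<<6)|0x1A=0x89A
Byte[12]=89: continuation. acc=(acc<<6)|0x09=0x22689
Completed: cp=U+22689 (starts at byte 9)
Byte[13]=EC: 3-byte lead, need 2 cont bytes. acc=0xC
Byte[14]=B1: continuation. acc=(acc<<6)|0x31=0x331
Byte[15]=A5: continuation. acc=(acc<<6)|0x25=0xCC65
Completed: cp=U+CC65 (starts at byte 13)
Byte[16]=3C: 1-byte ASCII. cp=U+003C

Answer: 0 3 5 7 9 13 16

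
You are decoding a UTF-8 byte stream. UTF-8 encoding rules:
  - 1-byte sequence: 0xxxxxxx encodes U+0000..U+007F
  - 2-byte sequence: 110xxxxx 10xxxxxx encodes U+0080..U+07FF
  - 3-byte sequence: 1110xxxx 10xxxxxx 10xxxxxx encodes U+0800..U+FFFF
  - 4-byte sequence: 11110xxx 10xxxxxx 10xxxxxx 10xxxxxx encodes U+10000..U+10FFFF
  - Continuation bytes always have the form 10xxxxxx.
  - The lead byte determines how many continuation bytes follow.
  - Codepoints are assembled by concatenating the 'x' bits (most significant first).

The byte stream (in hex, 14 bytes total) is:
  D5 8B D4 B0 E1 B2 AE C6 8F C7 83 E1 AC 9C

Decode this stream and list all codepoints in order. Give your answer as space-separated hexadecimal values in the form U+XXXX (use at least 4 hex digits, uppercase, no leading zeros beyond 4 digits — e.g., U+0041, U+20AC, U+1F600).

Byte[0]=D5: 2-byte lead, need 1 cont bytes. acc=0x15
Byte[1]=8B: continuation. acc=(acc<<6)|0x0B=0x54B
Completed: cp=U+054B (starts at byte 0)
Byte[2]=D4: 2-byte lead, need 1 cont bytes. acc=0x14
Byte[3]=B0: continuation. acc=(acc<<6)|0x30=0x530
Completed: cp=U+0530 (starts at byte 2)
Byte[4]=E1: 3-byte lead, need 2 cont bytes. acc=0x1
Byte[5]=B2: continuation. acc=(acc<<6)|0x32=0x72
Byte[6]=AE: continuation. acc=(acc<<6)|0x2E=0x1CAE
Completed: cp=U+1CAE (starts at byte 4)
Byte[7]=C6: 2-byte lead, need 1 cont bytes. acc=0x6
Byte[8]=8F: continuation. acc=(acc<<6)|0x0F=0x18F
Completed: cp=U+018F (starts at byte 7)
Byte[9]=C7: 2-byte lead, need 1 cont bytes. acc=0x7
Byte[10]=83: continuation. acc=(acc<<6)|0x03=0x1C3
Completed: cp=U+01C3 (starts at byte 9)
Byte[11]=E1: 3-byte lead, need 2 cont bytes. acc=0x1
Byte[12]=AC: continuation. acc=(acc<<6)|0x2C=0x6C
Byte[13]=9C: continuation. acc=(acc<<6)|0x1C=0x1B1C
Completed: cp=U+1B1C (starts at byte 11)

Answer: U+054B U+0530 U+1CAE U+018F U+01C3 U+1B1C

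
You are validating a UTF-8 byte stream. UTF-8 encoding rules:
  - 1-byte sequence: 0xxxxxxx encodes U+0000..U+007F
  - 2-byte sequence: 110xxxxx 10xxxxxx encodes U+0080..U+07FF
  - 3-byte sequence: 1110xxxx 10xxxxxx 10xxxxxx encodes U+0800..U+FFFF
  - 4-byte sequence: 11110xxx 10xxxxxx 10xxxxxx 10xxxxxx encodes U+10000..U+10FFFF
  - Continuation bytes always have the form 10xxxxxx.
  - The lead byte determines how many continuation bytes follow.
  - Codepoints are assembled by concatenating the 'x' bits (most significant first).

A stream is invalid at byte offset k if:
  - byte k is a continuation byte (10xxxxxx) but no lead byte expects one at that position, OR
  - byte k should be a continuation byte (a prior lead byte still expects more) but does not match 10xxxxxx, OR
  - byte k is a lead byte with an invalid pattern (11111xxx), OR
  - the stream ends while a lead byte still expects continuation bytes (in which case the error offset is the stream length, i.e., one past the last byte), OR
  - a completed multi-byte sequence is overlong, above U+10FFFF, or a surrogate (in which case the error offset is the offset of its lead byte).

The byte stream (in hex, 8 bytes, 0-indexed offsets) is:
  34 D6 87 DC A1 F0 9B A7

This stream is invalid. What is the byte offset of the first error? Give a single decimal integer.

Answer: 8

Derivation:
Byte[0]=34: 1-byte ASCII. cp=U+0034
Byte[1]=D6: 2-byte lead, need 1 cont bytes. acc=0x16
Byte[2]=87: continuation. acc=(acc<<6)|0x07=0x587
Completed: cp=U+0587 (starts at byte 1)
Byte[3]=DC: 2-byte lead, need 1 cont bytes. acc=0x1C
Byte[4]=A1: continuation. acc=(acc<<6)|0x21=0x721
Completed: cp=U+0721 (starts at byte 3)
Byte[5]=F0: 4-byte lead, need 3 cont bytes. acc=0x0
Byte[6]=9B: continuation. acc=(acc<<6)|0x1B=0x1B
Byte[7]=A7: continuation. acc=(acc<<6)|0x27=0x6E7
Byte[8]: stream ended, expected continuation. INVALID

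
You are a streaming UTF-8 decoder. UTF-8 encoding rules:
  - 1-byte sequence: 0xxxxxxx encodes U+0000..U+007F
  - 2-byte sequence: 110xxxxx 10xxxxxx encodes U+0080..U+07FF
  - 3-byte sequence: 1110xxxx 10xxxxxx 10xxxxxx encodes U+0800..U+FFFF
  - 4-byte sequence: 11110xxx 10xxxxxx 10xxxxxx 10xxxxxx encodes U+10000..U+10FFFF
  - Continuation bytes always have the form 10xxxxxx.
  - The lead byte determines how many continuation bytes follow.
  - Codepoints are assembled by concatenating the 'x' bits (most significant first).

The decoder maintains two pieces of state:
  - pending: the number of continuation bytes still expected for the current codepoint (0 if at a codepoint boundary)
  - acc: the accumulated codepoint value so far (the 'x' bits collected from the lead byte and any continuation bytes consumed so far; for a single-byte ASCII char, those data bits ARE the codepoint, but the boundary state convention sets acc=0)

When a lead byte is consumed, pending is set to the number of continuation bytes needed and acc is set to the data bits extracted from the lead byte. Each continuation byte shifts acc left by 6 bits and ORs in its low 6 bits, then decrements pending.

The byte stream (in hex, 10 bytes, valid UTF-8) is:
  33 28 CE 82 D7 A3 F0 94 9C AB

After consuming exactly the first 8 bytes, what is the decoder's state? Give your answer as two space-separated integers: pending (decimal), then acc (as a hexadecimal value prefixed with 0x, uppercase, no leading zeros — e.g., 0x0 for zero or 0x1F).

Byte[0]=33: 1-byte. pending=0, acc=0x0
Byte[1]=28: 1-byte. pending=0, acc=0x0
Byte[2]=CE: 2-byte lead. pending=1, acc=0xE
Byte[3]=82: continuation. acc=(acc<<6)|0x02=0x382, pending=0
Byte[4]=D7: 2-byte lead. pending=1, acc=0x17
Byte[5]=A3: continuation. acc=(acc<<6)|0x23=0x5E3, pending=0
Byte[6]=F0: 4-byte lead. pending=3, acc=0x0
Byte[7]=94: continuation. acc=(acc<<6)|0x14=0x14, pending=2

Answer: 2 0x14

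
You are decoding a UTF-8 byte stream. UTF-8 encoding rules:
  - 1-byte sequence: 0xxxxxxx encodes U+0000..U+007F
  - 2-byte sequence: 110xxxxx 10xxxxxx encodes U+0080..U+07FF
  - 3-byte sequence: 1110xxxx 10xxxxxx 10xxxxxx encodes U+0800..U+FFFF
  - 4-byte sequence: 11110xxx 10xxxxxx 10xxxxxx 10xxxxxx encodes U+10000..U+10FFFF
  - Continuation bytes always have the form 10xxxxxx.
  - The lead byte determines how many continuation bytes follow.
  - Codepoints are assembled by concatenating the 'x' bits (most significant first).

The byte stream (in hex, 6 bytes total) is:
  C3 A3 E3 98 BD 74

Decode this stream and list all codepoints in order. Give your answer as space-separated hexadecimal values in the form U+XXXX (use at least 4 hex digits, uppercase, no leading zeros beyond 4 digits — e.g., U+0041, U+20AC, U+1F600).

Byte[0]=C3: 2-byte lead, need 1 cont bytes. acc=0x3
Byte[1]=A3: continuation. acc=(acc<<6)|0x23=0xE3
Completed: cp=U+00E3 (starts at byte 0)
Byte[2]=E3: 3-byte lead, need 2 cont bytes. acc=0x3
Byte[3]=98: continuation. acc=(acc<<6)|0x18=0xD8
Byte[4]=BD: continuation. acc=(acc<<6)|0x3D=0x363D
Completed: cp=U+363D (starts at byte 2)
Byte[5]=74: 1-byte ASCII. cp=U+0074

Answer: U+00E3 U+363D U+0074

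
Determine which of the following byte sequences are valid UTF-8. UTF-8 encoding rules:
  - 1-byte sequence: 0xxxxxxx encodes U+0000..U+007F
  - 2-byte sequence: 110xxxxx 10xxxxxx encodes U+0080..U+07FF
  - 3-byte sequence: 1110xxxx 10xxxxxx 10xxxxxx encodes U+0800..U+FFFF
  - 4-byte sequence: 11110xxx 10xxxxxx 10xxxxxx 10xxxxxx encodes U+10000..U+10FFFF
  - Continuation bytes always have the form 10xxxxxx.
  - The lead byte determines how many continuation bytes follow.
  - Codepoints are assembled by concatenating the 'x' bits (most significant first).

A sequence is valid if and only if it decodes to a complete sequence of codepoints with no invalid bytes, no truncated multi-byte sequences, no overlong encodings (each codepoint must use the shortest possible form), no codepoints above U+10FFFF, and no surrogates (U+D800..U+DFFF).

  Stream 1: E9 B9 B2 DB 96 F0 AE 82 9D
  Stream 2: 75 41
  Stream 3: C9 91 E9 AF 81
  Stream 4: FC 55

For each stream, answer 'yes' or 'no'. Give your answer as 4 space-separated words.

Answer: yes yes yes no

Derivation:
Stream 1: decodes cleanly. VALID
Stream 2: decodes cleanly. VALID
Stream 3: decodes cleanly. VALID
Stream 4: error at byte offset 0. INVALID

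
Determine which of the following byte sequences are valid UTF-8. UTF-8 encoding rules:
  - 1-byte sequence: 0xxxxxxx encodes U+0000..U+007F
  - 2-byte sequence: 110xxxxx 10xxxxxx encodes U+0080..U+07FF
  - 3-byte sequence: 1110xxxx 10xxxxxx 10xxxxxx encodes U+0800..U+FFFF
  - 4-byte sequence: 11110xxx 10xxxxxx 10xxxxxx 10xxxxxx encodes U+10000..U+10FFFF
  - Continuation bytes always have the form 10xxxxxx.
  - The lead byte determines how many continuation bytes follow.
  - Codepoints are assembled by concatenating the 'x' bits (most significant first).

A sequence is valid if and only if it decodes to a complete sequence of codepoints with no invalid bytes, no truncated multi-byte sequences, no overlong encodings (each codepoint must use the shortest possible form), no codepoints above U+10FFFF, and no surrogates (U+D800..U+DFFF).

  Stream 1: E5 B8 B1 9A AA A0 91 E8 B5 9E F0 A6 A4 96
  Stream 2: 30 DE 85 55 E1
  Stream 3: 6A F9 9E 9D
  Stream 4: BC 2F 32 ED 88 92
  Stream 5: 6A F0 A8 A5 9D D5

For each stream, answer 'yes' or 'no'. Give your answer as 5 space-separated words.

Stream 1: error at byte offset 3. INVALID
Stream 2: error at byte offset 5. INVALID
Stream 3: error at byte offset 1. INVALID
Stream 4: error at byte offset 0. INVALID
Stream 5: error at byte offset 6. INVALID

Answer: no no no no no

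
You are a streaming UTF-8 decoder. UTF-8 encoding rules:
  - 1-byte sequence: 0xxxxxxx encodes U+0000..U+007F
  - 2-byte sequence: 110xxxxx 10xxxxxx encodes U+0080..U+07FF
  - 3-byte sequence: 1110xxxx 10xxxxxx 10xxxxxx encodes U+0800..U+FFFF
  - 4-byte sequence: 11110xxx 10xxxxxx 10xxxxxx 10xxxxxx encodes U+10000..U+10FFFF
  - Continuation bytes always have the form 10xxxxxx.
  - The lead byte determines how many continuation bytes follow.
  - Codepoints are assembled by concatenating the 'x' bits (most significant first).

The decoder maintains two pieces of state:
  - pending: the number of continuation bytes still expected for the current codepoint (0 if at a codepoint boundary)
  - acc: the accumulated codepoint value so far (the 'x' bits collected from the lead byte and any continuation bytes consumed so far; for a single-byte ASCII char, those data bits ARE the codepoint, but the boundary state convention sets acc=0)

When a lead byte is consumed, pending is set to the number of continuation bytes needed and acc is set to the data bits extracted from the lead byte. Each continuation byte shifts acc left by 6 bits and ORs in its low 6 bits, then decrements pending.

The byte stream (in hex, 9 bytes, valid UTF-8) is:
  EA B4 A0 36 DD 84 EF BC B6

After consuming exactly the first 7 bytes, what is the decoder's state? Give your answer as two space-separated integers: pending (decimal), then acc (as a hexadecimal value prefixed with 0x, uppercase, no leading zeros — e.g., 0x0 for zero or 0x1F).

Byte[0]=EA: 3-byte lead. pending=2, acc=0xA
Byte[1]=B4: continuation. acc=(acc<<6)|0x34=0x2B4, pending=1
Byte[2]=A0: continuation. acc=(acc<<6)|0x20=0xAD20, pending=0
Byte[3]=36: 1-byte. pending=0, acc=0x0
Byte[4]=DD: 2-byte lead. pending=1, acc=0x1D
Byte[5]=84: continuation. acc=(acc<<6)|0x04=0x744, pending=0
Byte[6]=EF: 3-byte lead. pending=2, acc=0xF

Answer: 2 0xF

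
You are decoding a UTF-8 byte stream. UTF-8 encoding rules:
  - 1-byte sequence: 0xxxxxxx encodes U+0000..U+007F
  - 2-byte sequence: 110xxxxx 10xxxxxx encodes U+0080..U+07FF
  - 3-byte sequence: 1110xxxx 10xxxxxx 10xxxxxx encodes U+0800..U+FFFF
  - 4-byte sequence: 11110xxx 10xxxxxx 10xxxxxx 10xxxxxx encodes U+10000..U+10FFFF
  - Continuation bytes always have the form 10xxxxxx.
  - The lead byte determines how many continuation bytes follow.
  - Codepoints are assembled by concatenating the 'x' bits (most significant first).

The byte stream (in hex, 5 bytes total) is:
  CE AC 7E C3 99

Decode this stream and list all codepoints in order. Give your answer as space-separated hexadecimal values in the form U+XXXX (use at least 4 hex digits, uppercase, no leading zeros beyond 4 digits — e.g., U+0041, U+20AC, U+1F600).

Answer: U+03AC U+007E U+00D9

Derivation:
Byte[0]=CE: 2-byte lead, need 1 cont bytes. acc=0xE
Byte[1]=AC: continuation. acc=(acc<<6)|0x2C=0x3AC
Completed: cp=U+03AC (starts at byte 0)
Byte[2]=7E: 1-byte ASCII. cp=U+007E
Byte[3]=C3: 2-byte lead, need 1 cont bytes. acc=0x3
Byte[4]=99: continuation. acc=(acc<<6)|0x19=0xD9
Completed: cp=U+00D9 (starts at byte 3)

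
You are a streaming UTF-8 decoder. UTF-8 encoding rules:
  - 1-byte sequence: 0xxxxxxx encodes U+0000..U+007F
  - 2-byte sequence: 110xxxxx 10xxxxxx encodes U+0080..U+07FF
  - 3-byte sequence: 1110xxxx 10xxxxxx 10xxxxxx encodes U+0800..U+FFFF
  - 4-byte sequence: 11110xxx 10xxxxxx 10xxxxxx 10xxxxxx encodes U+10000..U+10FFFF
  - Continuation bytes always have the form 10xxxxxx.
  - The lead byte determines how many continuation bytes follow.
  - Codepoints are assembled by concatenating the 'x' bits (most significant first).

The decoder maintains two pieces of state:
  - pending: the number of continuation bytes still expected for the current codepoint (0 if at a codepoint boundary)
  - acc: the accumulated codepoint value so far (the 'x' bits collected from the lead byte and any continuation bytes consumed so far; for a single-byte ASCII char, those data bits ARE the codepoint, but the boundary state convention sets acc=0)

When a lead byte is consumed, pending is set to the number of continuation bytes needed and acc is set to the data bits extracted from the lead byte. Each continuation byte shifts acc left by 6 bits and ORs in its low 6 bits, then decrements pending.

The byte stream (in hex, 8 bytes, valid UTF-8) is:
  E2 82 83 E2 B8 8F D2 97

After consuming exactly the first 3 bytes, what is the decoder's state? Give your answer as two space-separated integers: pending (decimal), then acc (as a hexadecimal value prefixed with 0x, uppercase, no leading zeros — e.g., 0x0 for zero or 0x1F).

Byte[0]=E2: 3-byte lead. pending=2, acc=0x2
Byte[1]=82: continuation. acc=(acc<<6)|0x02=0x82, pending=1
Byte[2]=83: continuation. acc=(acc<<6)|0x03=0x2083, pending=0

Answer: 0 0x2083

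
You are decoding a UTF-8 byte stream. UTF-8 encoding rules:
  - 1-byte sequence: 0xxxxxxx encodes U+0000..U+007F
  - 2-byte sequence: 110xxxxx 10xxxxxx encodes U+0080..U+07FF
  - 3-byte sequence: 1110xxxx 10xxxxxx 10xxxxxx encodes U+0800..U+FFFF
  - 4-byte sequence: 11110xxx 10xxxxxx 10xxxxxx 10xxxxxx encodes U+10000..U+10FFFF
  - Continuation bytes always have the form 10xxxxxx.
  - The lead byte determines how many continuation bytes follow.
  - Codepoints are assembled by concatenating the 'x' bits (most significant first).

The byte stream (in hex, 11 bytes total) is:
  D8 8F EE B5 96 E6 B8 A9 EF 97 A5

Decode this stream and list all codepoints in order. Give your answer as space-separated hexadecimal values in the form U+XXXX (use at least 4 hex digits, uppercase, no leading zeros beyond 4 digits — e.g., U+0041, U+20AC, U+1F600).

Byte[0]=D8: 2-byte lead, need 1 cont bytes. acc=0x18
Byte[1]=8F: continuation. acc=(acc<<6)|0x0F=0x60F
Completed: cp=U+060F (starts at byte 0)
Byte[2]=EE: 3-byte lead, need 2 cont bytes. acc=0xE
Byte[3]=B5: continuation. acc=(acc<<6)|0x35=0x3B5
Byte[4]=96: continuation. acc=(acc<<6)|0x16=0xED56
Completed: cp=U+ED56 (starts at byte 2)
Byte[5]=E6: 3-byte lead, need 2 cont bytes. acc=0x6
Byte[6]=B8: continuation. acc=(acc<<6)|0x38=0x1B8
Byte[7]=A9: continuation. acc=(acc<<6)|0x29=0x6E29
Completed: cp=U+6E29 (starts at byte 5)
Byte[8]=EF: 3-byte lead, need 2 cont bytes. acc=0xF
Byte[9]=97: continuation. acc=(acc<<6)|0x17=0x3D7
Byte[10]=A5: continuation. acc=(acc<<6)|0x25=0xF5E5
Completed: cp=U+F5E5 (starts at byte 8)

Answer: U+060F U+ED56 U+6E29 U+F5E5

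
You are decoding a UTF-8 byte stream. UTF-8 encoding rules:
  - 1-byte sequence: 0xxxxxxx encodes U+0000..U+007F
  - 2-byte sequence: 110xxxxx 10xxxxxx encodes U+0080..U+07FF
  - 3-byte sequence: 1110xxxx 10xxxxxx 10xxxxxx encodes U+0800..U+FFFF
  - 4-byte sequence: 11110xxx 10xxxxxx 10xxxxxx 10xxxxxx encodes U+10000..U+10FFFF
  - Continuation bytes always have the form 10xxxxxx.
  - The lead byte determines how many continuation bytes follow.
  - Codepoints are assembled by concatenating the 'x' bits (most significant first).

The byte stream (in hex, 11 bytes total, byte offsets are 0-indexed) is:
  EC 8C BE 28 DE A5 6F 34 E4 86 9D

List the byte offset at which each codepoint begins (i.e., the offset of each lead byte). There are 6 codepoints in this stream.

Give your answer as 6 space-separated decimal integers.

Byte[0]=EC: 3-byte lead, need 2 cont bytes. acc=0xC
Byte[1]=8C: continuation. acc=(acc<<6)|0x0C=0x30C
Byte[2]=BE: continuation. acc=(acc<<6)|0x3E=0xC33E
Completed: cp=U+C33E (starts at byte 0)
Byte[3]=28: 1-byte ASCII. cp=U+0028
Byte[4]=DE: 2-byte lead, need 1 cont bytes. acc=0x1E
Byte[5]=A5: continuation. acc=(acc<<6)|0x25=0x7A5
Completed: cp=U+07A5 (starts at byte 4)
Byte[6]=6F: 1-byte ASCII. cp=U+006F
Byte[7]=34: 1-byte ASCII. cp=U+0034
Byte[8]=E4: 3-byte lead, need 2 cont bytes. acc=0x4
Byte[9]=86: continuation. acc=(acc<<6)|0x06=0x106
Byte[10]=9D: continuation. acc=(acc<<6)|0x1D=0x419D
Completed: cp=U+419D (starts at byte 8)

Answer: 0 3 4 6 7 8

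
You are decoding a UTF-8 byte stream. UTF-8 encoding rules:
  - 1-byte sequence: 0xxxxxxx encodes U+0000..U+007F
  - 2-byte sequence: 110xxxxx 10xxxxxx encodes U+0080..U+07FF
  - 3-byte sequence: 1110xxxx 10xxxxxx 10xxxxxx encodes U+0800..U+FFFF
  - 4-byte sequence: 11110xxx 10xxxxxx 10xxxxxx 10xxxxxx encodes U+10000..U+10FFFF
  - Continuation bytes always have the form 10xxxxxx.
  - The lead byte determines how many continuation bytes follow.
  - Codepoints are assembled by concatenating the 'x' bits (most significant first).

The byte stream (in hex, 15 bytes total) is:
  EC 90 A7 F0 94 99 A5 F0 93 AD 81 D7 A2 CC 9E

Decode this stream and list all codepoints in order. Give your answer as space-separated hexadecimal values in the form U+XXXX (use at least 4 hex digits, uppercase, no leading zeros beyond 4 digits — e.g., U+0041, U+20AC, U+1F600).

Byte[0]=EC: 3-byte lead, need 2 cont bytes. acc=0xC
Byte[1]=90: continuation. acc=(acc<<6)|0x10=0x310
Byte[2]=A7: continuation. acc=(acc<<6)|0x27=0xC427
Completed: cp=U+C427 (starts at byte 0)
Byte[3]=F0: 4-byte lead, need 3 cont bytes. acc=0x0
Byte[4]=94: continuation. acc=(acc<<6)|0x14=0x14
Byte[5]=99: continuation. acc=(acc<<6)|0x19=0x519
Byte[6]=A5: continuation. acc=(acc<<6)|0x25=0x14665
Completed: cp=U+14665 (starts at byte 3)
Byte[7]=F0: 4-byte lead, need 3 cont bytes. acc=0x0
Byte[8]=93: continuation. acc=(acc<<6)|0x13=0x13
Byte[9]=AD: continuation. acc=(acc<<6)|0x2D=0x4ED
Byte[10]=81: continuation. acc=(acc<<6)|0x01=0x13B41
Completed: cp=U+13B41 (starts at byte 7)
Byte[11]=D7: 2-byte lead, need 1 cont bytes. acc=0x17
Byte[12]=A2: continuation. acc=(acc<<6)|0x22=0x5E2
Completed: cp=U+05E2 (starts at byte 11)
Byte[13]=CC: 2-byte lead, need 1 cont bytes. acc=0xC
Byte[14]=9E: continuation. acc=(acc<<6)|0x1E=0x31E
Completed: cp=U+031E (starts at byte 13)

Answer: U+C427 U+14665 U+13B41 U+05E2 U+031E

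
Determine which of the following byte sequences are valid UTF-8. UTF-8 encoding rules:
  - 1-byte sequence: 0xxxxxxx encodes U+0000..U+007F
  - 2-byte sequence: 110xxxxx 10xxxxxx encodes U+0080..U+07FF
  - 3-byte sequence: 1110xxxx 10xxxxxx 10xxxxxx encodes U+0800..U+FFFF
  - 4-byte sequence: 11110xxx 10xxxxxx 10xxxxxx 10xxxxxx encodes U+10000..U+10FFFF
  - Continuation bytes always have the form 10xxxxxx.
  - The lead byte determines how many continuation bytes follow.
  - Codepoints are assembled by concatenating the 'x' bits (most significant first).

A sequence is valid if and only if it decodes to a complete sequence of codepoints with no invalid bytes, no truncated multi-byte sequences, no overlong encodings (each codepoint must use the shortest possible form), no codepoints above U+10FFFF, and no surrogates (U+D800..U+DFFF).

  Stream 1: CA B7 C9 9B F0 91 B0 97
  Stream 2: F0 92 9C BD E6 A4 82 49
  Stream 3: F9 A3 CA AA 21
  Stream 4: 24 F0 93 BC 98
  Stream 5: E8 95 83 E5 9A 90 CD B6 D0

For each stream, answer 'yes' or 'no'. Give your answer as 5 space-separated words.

Stream 1: decodes cleanly. VALID
Stream 2: decodes cleanly. VALID
Stream 3: error at byte offset 0. INVALID
Stream 4: decodes cleanly. VALID
Stream 5: error at byte offset 9. INVALID

Answer: yes yes no yes no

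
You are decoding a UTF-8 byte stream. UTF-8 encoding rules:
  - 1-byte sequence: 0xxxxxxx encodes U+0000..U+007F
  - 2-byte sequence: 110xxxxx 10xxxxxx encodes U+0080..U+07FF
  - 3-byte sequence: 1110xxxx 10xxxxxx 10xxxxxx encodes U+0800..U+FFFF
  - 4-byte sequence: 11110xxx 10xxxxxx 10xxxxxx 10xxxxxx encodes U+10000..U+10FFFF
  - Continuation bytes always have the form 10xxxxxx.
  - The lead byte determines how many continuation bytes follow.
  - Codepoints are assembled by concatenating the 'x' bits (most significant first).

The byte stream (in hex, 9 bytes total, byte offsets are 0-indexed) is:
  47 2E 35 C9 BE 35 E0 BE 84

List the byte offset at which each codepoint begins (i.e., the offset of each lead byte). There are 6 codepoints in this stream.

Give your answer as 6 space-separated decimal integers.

Answer: 0 1 2 3 5 6

Derivation:
Byte[0]=47: 1-byte ASCII. cp=U+0047
Byte[1]=2E: 1-byte ASCII. cp=U+002E
Byte[2]=35: 1-byte ASCII. cp=U+0035
Byte[3]=C9: 2-byte lead, need 1 cont bytes. acc=0x9
Byte[4]=BE: continuation. acc=(acc<<6)|0x3E=0x27E
Completed: cp=U+027E (starts at byte 3)
Byte[5]=35: 1-byte ASCII. cp=U+0035
Byte[6]=E0: 3-byte lead, need 2 cont bytes. acc=0x0
Byte[7]=BE: continuation. acc=(acc<<6)|0x3E=0x3E
Byte[8]=84: continuation. acc=(acc<<6)|0x04=0xF84
Completed: cp=U+0F84 (starts at byte 6)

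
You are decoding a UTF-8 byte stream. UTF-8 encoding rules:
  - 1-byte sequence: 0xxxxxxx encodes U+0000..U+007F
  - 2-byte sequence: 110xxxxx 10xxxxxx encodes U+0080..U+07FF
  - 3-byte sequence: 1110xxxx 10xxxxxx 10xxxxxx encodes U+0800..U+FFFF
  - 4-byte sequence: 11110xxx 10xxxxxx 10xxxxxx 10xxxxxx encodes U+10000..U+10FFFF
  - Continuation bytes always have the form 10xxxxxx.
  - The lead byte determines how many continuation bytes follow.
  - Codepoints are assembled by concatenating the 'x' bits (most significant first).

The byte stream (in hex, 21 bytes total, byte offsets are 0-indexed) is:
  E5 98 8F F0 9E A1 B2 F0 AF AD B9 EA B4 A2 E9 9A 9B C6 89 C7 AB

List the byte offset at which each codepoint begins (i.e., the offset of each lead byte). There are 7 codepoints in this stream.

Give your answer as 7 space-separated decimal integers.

Answer: 0 3 7 11 14 17 19

Derivation:
Byte[0]=E5: 3-byte lead, need 2 cont bytes. acc=0x5
Byte[1]=98: continuation. acc=(acc<<6)|0x18=0x158
Byte[2]=8F: continuation. acc=(acc<<6)|0x0F=0x560F
Completed: cp=U+560F (starts at byte 0)
Byte[3]=F0: 4-byte lead, need 3 cont bytes. acc=0x0
Byte[4]=9E: continuation. acc=(acc<<6)|0x1E=0x1E
Byte[5]=A1: continuation. acc=(acc<<6)|0x21=0x7A1
Byte[6]=B2: continuation. acc=(acc<<6)|0x32=0x1E872
Completed: cp=U+1E872 (starts at byte 3)
Byte[7]=F0: 4-byte lead, need 3 cont bytes. acc=0x0
Byte[8]=AF: continuation. acc=(acc<<6)|0x2F=0x2F
Byte[9]=AD: continuation. acc=(acc<<6)|0x2D=0xBED
Byte[10]=B9: continuation. acc=(acc<<6)|0x39=0x2FB79
Completed: cp=U+2FB79 (starts at byte 7)
Byte[11]=EA: 3-byte lead, need 2 cont bytes. acc=0xA
Byte[12]=B4: continuation. acc=(acc<<6)|0x34=0x2B4
Byte[13]=A2: continuation. acc=(acc<<6)|0x22=0xAD22
Completed: cp=U+AD22 (starts at byte 11)
Byte[14]=E9: 3-byte lead, need 2 cont bytes. acc=0x9
Byte[15]=9A: continuation. acc=(acc<<6)|0x1A=0x25A
Byte[16]=9B: continuation. acc=(acc<<6)|0x1B=0x969B
Completed: cp=U+969B (starts at byte 14)
Byte[17]=C6: 2-byte lead, need 1 cont bytes. acc=0x6
Byte[18]=89: continuation. acc=(acc<<6)|0x09=0x189
Completed: cp=U+0189 (starts at byte 17)
Byte[19]=C7: 2-byte lead, need 1 cont bytes. acc=0x7
Byte[20]=AB: continuation. acc=(acc<<6)|0x2B=0x1EB
Completed: cp=U+01EB (starts at byte 19)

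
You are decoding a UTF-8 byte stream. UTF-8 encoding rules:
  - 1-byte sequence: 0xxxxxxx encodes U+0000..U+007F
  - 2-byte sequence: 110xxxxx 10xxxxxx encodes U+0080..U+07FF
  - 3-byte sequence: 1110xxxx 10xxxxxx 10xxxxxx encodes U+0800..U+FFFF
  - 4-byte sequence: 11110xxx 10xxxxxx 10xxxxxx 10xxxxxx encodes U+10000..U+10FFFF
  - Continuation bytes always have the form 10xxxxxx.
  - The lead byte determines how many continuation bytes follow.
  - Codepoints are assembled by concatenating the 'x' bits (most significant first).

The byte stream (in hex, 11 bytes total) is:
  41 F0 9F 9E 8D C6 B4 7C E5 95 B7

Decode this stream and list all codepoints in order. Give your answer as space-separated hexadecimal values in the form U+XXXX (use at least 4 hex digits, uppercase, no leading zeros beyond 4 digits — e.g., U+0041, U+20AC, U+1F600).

Answer: U+0041 U+1F78D U+01B4 U+007C U+5577

Derivation:
Byte[0]=41: 1-byte ASCII. cp=U+0041
Byte[1]=F0: 4-byte lead, need 3 cont bytes. acc=0x0
Byte[2]=9F: continuation. acc=(acc<<6)|0x1F=0x1F
Byte[3]=9E: continuation. acc=(acc<<6)|0x1E=0x7DE
Byte[4]=8D: continuation. acc=(acc<<6)|0x0D=0x1F78D
Completed: cp=U+1F78D (starts at byte 1)
Byte[5]=C6: 2-byte lead, need 1 cont bytes. acc=0x6
Byte[6]=B4: continuation. acc=(acc<<6)|0x34=0x1B4
Completed: cp=U+01B4 (starts at byte 5)
Byte[7]=7C: 1-byte ASCII. cp=U+007C
Byte[8]=E5: 3-byte lead, need 2 cont bytes. acc=0x5
Byte[9]=95: continuation. acc=(acc<<6)|0x15=0x155
Byte[10]=B7: continuation. acc=(acc<<6)|0x37=0x5577
Completed: cp=U+5577 (starts at byte 8)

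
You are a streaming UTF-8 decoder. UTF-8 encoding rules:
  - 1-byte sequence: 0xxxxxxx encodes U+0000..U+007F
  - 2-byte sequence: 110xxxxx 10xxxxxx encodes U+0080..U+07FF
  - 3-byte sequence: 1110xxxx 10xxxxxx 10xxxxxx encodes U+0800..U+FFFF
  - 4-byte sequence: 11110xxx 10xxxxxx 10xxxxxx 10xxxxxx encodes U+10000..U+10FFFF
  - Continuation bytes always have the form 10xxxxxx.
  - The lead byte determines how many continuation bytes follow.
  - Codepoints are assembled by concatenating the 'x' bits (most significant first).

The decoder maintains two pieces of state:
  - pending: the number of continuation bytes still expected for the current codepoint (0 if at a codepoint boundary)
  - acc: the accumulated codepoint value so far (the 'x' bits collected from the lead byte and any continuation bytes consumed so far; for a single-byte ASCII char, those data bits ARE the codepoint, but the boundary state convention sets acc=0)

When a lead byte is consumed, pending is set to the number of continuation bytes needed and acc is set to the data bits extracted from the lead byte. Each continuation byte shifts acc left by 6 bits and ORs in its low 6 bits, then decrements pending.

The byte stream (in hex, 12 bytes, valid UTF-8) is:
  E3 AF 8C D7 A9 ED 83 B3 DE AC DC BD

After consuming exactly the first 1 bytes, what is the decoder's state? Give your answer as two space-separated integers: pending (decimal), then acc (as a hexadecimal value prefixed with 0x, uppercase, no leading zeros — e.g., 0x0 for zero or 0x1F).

Answer: 2 0x3

Derivation:
Byte[0]=E3: 3-byte lead. pending=2, acc=0x3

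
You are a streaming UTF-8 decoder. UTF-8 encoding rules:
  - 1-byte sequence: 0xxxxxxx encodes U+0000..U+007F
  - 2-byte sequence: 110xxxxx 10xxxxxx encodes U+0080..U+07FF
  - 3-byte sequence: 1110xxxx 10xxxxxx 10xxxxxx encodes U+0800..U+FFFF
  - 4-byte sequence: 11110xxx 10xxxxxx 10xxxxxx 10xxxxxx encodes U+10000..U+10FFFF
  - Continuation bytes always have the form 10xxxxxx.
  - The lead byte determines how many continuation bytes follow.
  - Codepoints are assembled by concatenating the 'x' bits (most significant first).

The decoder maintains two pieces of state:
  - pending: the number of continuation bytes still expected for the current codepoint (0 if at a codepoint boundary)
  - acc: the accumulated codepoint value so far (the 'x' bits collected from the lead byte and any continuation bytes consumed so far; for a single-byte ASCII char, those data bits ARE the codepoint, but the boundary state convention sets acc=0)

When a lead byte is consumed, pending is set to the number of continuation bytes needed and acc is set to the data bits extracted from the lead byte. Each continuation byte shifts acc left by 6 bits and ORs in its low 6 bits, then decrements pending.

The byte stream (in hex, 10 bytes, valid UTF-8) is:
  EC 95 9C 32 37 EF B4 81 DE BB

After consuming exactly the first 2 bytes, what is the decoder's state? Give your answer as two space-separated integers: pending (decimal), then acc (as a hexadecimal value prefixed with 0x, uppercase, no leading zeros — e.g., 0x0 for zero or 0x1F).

Answer: 1 0x315

Derivation:
Byte[0]=EC: 3-byte lead. pending=2, acc=0xC
Byte[1]=95: continuation. acc=(acc<<6)|0x15=0x315, pending=1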